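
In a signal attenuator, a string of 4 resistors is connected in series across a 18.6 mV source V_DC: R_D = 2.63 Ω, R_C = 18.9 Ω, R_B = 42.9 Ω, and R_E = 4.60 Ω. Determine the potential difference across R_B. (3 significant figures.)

Total series resistance ΣR = 2.63 + 18.9 + 42.9 + 4.60 = 69.03 Ω.
By the voltage-divider rule, V = 18.6 × 42.90/69.03 = 11.56 mV.

V ≈ 11.6 mV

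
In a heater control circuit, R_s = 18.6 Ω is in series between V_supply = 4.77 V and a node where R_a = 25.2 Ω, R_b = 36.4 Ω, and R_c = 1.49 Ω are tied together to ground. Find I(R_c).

Combine the parallel branches: R_p = (1/25.2 + 1/36.4 + 1/1.49)⁻¹ = 1.354 Ω.
V_A by voltage divider: V_A = 4.77 × 1.354/(18.6 + 1.354) = 0.3238 V.
I(R_c) = V_A / R_c = 0.3238/1.49 = 0.2173 A.
(Check via current divider: I_total = 0.2390 A; share G_k/ΣG = 0.9090 → same result.)

I ≈ 0.217 A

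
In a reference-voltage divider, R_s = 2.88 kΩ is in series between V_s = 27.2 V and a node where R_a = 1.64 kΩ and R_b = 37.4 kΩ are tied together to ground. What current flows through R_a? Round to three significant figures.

Parallel bank: R_p = 1/(1/1.64 + 1/37.4) = 1.571 kΩ.
V_A by voltage divider: V_A = 27.2 × 1.571/(2.88 + 1.571) = 9.601 V.
Branch current I = V_A/R_a = 9.601/1.64 = 5.854 mA.

I ≈ 5.85 mA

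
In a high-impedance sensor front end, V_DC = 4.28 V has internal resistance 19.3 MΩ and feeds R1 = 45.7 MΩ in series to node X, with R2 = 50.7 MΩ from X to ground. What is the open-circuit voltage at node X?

V_th ≈ 1.88 V

R1' = 19.3 + 45.7 = 65.00 MΩ (source resistance + R1).
Open-circuit (no load on X): V_th = V_DC · R2/(R1' + R2) = 4.28 × 50.7/(65.00 + 50.7) = 1.876 V.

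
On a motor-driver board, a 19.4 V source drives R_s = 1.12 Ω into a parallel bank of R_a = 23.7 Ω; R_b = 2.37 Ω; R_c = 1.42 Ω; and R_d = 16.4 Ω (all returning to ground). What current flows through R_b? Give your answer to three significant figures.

I ≈ 3.44 A

Equivalent of the parallel group: R_p = 0.8134 Ω.
Node voltage V_A = V_in · R_p/(R_s + R_p) = 19.4 × 0.4207 = 8.162 V.
Branch current I = V_A/R_b = 8.162/2.37 = 3.444 A.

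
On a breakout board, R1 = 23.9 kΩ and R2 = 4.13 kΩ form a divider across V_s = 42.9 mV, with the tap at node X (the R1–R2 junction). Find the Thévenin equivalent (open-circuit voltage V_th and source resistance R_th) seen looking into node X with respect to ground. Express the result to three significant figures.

V_th ≈ 6.32 mV, R_th ≈ 3.52 kΩ

Open-circuit (no load on X): V_th = V_s · R2/(R1 + R2) = 42.9 × 4.13/(23.90 + 4.13) = 6.321 mV.
Zeroing V_s shorts the top of R1 to ground, so R_th = R1 ‖ R2 = 3.521 kΩ.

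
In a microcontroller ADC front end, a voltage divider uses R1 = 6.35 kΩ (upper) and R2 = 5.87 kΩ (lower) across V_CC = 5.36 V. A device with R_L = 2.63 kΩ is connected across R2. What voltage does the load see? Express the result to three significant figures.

R2 ‖ R_L = (5.87 × 2.63)/(5.87 + 2.63) = 1.816 kΩ.
Voltage divider with the loaded lower leg: V_out = 5.36 × 1.816/(6.35 + 1.816) = 5.36 × 0.2224 = 1.192 V.
(Unloaded it would be 2.57 V; the load pulls it down.)

V_out ≈ 1.19 V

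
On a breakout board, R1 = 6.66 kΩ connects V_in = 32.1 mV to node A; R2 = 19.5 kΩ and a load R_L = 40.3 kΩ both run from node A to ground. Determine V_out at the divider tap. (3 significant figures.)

R2 ‖ R_L = (19.5 × 40.3)/(19.5 + 40.3) = 13.14 kΩ.
Then V_out = V_in · R2'/(R1 + R2') = 32.1 × 13.14/19.80 = 21.30 mV.

V_out ≈ 21.3 mV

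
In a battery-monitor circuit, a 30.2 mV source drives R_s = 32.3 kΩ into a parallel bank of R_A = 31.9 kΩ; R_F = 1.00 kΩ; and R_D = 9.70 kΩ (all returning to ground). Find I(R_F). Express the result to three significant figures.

Combine the parallel branches: R_p = (1/31.9 + 1/1.00 + 1/9.70)⁻¹ = 0.8815 kΩ.
V_A = 30.2 × 0.8815/33.18 = 0.8023 mV.
Branch current I = V_A/R_F = 0.8023/1.00 = 0.8023 µA.

I ≈ 0.802 µA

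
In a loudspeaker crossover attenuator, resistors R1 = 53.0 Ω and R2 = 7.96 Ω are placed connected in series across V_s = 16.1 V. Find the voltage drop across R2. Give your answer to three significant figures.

Total series resistance ΣR = 53.0 + 7.96 = 60.96 Ω.
Voltage divider: V = V_s · (7.960 / 60.96) = 16.1 × 0.1306 = 2.102 V.

V ≈ 2.10 V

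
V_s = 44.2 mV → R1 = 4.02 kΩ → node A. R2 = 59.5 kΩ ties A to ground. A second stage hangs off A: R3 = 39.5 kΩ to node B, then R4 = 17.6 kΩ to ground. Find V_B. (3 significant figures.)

The second stage (R3 + R4 = 57.10 kΩ) loads node A in parallel with R2.
R2 ‖ (R3+R4) = 29.14 kΩ.
First divider: V_A = V_s · 29.14/(4.02 + 29.14) = 38.84 mV.
V_B = V_A × 0.3082 = 11.97 mV.

V_B ≈ 12.0 mV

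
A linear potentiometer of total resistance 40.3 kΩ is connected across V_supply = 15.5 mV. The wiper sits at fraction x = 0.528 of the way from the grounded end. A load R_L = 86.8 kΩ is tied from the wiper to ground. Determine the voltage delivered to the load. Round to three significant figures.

Lower segment x·R_p = 21.28 kΩ; upper segment (1−x)·R_p = 19.02 kΩ.
Lower segment in parallel with the load: 21.28 ‖ 86.8 = 17.09 kΩ.
Then V_out = V_supply · 17.09/(19.02 + 17.09) = 7.335 mV.

V_out ≈ 7.34 mV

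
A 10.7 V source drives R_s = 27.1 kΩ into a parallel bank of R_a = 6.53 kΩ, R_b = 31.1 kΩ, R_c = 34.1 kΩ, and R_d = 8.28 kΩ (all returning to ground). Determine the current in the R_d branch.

Combine the parallel branches: R_p = (1/6.53 + 1/31.1 + 1/34.1 + 1/8.28)⁻¹ = 2.982 kΩ.
V_A = 10.7 × 2.982/30.08 = 1.061 V.
Branch current I = V_A/R_d = 1.061/8.28 = 0.1281 mA.

I ≈ 0.128 mA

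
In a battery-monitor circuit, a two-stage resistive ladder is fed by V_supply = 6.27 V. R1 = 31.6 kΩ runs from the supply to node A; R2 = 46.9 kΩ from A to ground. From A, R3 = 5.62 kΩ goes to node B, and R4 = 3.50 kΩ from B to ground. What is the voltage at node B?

V_B ≈ 0.468 V

Looking into the second stage from A: R3 + R4 = 9.120 kΩ appears in parallel with R2.
Effective lower resistance at A: R2 ‖ 9.120 = 7.635 kΩ.
So V_A = 6.27 × 0.1946 = 1.220 V.
Stage 2 is unloaded, so V_B = V_A · R4/(R3+R4) = 1.220 × 3.50/9.120 = 0.4683 V.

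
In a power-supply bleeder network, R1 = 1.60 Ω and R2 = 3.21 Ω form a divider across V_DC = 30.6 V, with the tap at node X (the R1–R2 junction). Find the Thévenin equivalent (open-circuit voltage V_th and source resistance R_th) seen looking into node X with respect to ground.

V_th ≈ 20.4 V, R_th ≈ 1.07 Ω

Open-circuit (no load on X): V_th = V_DC · R2/(R1 + R2) = 30.6 × 3.21/(1.600 + 3.21) = 20.42 V.
Looking into X with the source shorted: R_th = R1·R2/(R1+R2) = 1.600 × 3.21/4.810 = 1.068 Ω.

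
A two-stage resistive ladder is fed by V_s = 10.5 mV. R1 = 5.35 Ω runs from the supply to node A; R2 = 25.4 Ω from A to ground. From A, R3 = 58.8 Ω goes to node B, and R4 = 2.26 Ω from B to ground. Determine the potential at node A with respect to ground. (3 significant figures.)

Looking into the second stage from A: R3 + R4 = 61.06 Ω appears in parallel with R2.
Effective lower resistance at A: R2 ‖ 61.06 = 17.94 Ω.
First divider: V_A = V_s · 17.94/(5.35 + 17.94) = 8.088 mV.

V_A ≈ 8.09 mV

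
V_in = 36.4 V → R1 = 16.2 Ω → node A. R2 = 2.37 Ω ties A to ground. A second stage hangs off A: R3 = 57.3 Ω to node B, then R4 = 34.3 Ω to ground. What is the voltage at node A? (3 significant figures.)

V_A ≈ 4.54 V

Node A sees R2 in parallel with the series input of stage 2, R3 + R4 = 91.60 Ω.
Effective lower resistance at A: R2 ‖ 91.60 = 2.310 Ω.
First divider: V_A = V_in · 2.310/(16.2 + 2.310) = 4.543 V.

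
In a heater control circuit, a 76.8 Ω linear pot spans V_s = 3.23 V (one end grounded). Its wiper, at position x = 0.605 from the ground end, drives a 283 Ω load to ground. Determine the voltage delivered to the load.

V_out ≈ 1.84 V

The pot divides into 30.34 Ω above the wiper and 46.46 Ω below.
R_L loads the lower segment: effective lower R = 39.91 Ω.
Then V_out = V_s · 39.91/(30.34 + 39.91) = 1.835 V.
(Unloaded: V_out = x·V_s = 1.95 V.)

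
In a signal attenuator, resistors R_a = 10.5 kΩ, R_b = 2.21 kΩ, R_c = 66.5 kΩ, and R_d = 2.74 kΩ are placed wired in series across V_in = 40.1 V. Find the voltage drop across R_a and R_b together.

ΣR = 10.5 + 2.21 + 66.5 + 2.74 = 81.95 kΩ.
R_{R_a..R_b} = 10.5 + 2.21 = 12.71 kΩ.
Voltage divider: V = V_in · (12.71 / 81.95) = 40.1 × 0.1551 = 6.219 V.

V ≈ 6.22 V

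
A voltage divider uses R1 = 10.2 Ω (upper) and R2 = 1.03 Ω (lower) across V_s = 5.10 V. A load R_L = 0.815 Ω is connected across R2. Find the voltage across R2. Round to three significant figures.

The load sits in parallel with R2, giving an effective lower resistance R2' = R2·R_L/(R2+R_L) = 0.4550 Ω.
Voltage divider with the loaded lower leg: V_out = 5.10 × 0.4550/(10.2 + 0.4550) = 5.10 × 0.04270 = 0.2178 V.

V_out ≈ 0.218 V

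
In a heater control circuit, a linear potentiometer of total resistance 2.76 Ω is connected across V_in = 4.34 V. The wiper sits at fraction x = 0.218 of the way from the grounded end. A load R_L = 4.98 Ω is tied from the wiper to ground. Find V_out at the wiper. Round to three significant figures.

Lower segment x·R_p = 0.6017 Ω; upper segment (1−x)·R_p = 2.158 Ω.
(x·R_p) ‖ R_L = 0.5368 Ω.
Then V_out = V_in · 0.5368/(2.158 + 0.5368) = 0.8644 V.
(Unloaded: V_out = x·V_in = 0.946 V.)

V_out ≈ 0.864 V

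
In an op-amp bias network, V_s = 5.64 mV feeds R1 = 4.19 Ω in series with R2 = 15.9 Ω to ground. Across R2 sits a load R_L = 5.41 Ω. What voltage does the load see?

V_out ≈ 2.77 mV

R2 ‖ R_L = (15.9 × 5.41)/(15.9 + 5.41) = 4.037 Ω.
Voltage divider with the loaded lower leg: V_out = 5.64 × 4.037/(4.19 + 4.037) = 5.64 × 0.4907 = 2.767 mV.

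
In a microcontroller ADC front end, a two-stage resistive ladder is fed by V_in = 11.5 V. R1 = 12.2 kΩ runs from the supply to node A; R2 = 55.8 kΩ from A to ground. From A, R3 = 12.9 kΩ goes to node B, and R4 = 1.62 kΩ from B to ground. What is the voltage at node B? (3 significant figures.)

Node A sees R2 in parallel with the series input of stage 2, R3 + R4 = 14.52 kΩ.
Effective lower resistance at A: R2 ‖ 14.52 = 11.52 kΩ.
So V_A = 11.5 × 0.4857 = 5.586 V.
Then the unloaded second divider: V_B = V_A × R4/(R3+R4) = 5.586 × 0.1116 = 0.6232 V.

V_B ≈ 0.623 V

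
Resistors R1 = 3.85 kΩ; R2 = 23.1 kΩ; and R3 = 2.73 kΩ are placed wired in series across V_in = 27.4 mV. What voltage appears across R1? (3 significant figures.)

V ≈ 3.55 mV

ΣR = 3.85 + 23.1 + 2.73 = 29.68 kΩ.
Voltage divider: V = V_in · (3.850 / 29.68) = 27.4 × 0.1297 = 3.554 mV.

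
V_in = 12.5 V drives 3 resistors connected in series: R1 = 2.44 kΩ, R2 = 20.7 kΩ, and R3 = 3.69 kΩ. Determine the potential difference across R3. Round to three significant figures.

Total series resistance ΣR = 2.44 + 20.7 + 3.69 = 26.83 kΩ.
Voltage divider: V = V_in · (3.690 / 26.83) = 12.5 × 0.1375 = 1.719 V.

V ≈ 1.72 V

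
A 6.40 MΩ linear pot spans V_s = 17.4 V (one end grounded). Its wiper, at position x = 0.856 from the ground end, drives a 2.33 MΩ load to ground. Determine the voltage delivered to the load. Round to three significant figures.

The pot divides into 0.9216 MΩ above the wiper and 5.478 MΩ below.
R_L loads the lower segment: effective lower R = 1.635 MΩ.
Loaded-divider output: V_out = 17.4 × 0.6395 = 11.13 V.

V_out ≈ 11.1 V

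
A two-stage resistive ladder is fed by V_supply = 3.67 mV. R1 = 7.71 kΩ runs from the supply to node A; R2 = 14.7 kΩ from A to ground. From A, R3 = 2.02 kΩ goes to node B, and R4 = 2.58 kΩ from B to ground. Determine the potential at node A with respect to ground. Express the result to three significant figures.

Looking into the second stage from A: R3 + R4 = 4.600 kΩ appears in parallel with R2.
Effective lower resistance at A: R2 ‖ 4.600 = 3.504 kΩ.
So V_A = 3.67 × 0.3124 = 1.147 mV.

V_A ≈ 1.15 mV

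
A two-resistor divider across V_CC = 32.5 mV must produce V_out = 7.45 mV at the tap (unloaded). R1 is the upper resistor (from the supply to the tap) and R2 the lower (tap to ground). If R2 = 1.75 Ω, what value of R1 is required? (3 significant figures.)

Required fraction k = V_out/V_CC = 0.2292.
R1 = R2·(1/k − 1) = 1.75 × 3.362 = 5.884 Ω.

R1 ≈ 5.88 Ω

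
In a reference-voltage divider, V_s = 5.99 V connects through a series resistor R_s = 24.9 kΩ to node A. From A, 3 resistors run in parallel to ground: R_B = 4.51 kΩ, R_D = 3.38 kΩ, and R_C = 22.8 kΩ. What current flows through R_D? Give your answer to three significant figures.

Parallel bank: R_p = 1/(1/4.51 + 1/3.38 + 1/22.8) = 1.781 kΩ.
Node voltage V_A = V_s · R_p/(R_s + R_p) = 5.99 × 0.06676 = 0.3999 V.
Branch current I = V_A/R_D = 0.3999/3.38 = 0.1183 mA.
(Check via current divider: I_total = 0.2245 mA; share G_k/ΣG = 0.5270 → same result.)

I ≈ 0.118 mA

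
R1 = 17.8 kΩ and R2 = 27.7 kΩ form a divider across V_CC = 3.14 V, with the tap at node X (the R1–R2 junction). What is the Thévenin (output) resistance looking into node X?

Zeroing V_CC shorts the top of R1 to ground, so R_th = R1 ‖ R2 = 10.84 kΩ.

R_th ≈ 10.8 kΩ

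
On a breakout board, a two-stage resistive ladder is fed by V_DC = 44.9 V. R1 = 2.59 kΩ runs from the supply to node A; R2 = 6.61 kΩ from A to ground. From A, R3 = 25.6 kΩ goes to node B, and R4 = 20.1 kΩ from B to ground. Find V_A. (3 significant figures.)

V_A ≈ 31.0 V

Looking into the second stage from A: R3 + R4 = 45.70 kΩ appears in parallel with R2.
Effective lower resistance at A: R2 ‖ 45.70 = 5.775 kΩ.
So V_A = 44.9 × 0.6904 = 31.00 V.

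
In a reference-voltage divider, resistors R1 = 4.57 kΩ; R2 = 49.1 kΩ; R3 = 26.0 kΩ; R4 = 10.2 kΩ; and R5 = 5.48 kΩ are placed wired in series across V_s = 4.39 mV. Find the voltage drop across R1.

ΣR = 4.57 + 49.1 + 26.0 + 10.2 + 5.48 = 95.35 kΩ.
Voltage divider: V = V_s · (4.570 / 95.35) = 4.39 × 0.04793 = 0.2104 mV.

V ≈ 0.210 mV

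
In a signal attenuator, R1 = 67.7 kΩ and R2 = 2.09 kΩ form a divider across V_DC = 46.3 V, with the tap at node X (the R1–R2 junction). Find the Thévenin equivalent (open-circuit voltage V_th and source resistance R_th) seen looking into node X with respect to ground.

V_th is the unloaded tap voltage: V_DC · R2/(R1+R2) = 46.3 × 0.02995 = 1.387 V.
Zeroing V_DC shorts the top of R1 to ground, so R_th = R1 ‖ R2 = 2.027 kΩ.

V_th ≈ 1.39 V, R_th ≈ 2.03 kΩ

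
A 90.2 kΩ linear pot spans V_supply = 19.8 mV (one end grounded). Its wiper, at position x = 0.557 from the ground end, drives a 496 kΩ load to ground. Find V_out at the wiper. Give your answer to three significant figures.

Split the track: R_lower = x·R_p = 50.24 kΩ, R_upper = (1−x)·R_p = 39.96 kΩ.
R_L loads the lower segment: effective lower R = 45.62 kΩ.
Then V_out = V_supply · 45.62/(39.96 + 45.62) = 10.55 mV.

V_out ≈ 10.6 mV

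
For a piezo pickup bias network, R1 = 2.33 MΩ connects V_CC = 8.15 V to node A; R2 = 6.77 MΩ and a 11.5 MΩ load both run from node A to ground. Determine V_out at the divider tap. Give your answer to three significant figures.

The load sits in parallel with R2, giving an effective lower resistance R2' = R2·R_L/(R2+R_L) = 4.261 MΩ.
Then V_out = V_CC · R2'/(R1 + R2') = 8.15 × 4.261/6.591 = 5.269 V.
(Unloaded it would be 6.06 V; the load pulls it down.)

V_out ≈ 5.27 V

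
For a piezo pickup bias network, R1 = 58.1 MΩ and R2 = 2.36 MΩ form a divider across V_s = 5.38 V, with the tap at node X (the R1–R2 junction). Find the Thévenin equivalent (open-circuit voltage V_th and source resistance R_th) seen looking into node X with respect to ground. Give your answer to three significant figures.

With X open, the divider is unloaded: V_th = 5.38 × 2.36/60.46 = 0.2100 V.
Looking into X with the source shorted: R_th = R1·R2/(R1+R2) = 58.10 × 2.36/60.46 = 2.268 MΩ.

V_th ≈ 0.210 V, R_th ≈ 2.27 MΩ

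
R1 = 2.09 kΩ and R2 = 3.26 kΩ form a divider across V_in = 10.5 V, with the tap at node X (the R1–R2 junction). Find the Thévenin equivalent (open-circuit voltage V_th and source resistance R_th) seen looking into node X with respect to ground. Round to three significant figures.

V_th is the unloaded tap voltage: V_in · R2/(R1+R2) = 10.5 × 0.6093 = 6.398 V.
Looking into X with the source shorted: R_th = R1·R2/(R1+R2) = 2.090 × 3.26/5.350 = 1.274 kΩ.

V_th ≈ 6.40 V, R_th ≈ 1.27 kΩ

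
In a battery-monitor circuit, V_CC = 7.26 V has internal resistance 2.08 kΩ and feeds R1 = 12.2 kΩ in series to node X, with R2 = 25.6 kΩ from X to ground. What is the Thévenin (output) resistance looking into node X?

R1' = 2.08 + 12.2 = 14.28 kΩ (source resistance + R1).
Looking into X with the source shorted: R_th = R1'·R2/(R1'+R2) = 14.28 × 25.6/39.88 = 9.167 kΩ.

R_th ≈ 9.17 kΩ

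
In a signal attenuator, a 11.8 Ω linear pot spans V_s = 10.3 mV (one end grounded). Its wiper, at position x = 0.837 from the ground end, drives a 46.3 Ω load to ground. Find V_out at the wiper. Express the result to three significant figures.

The pot divides into 1.923 Ω above the wiper and 9.877 Ω below.
R_L loads the lower segment: effective lower R = 8.140 Ω.
V_out = 10.3 × 8.140/(1.923 + 8.140) = 8.331 mV.
(Unloaded: V_out = x·V_s = 8.62 mV.)

V_out ≈ 8.33 mV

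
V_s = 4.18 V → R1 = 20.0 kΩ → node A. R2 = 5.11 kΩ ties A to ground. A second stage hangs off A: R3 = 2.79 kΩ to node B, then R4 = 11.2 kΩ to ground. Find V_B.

The second stage (R3 + R4 = 13.99 kΩ) loads node A in parallel with R2.
Effective lower resistance at A: R2 ‖ 13.99 = 3.743 kΩ.
V_A = 4.18 × 3.743/(20.0 + 3.743) = 0.6589 V.
V_B = V_A × 0.8006 = 0.5275 V.

V_B ≈ 0.528 V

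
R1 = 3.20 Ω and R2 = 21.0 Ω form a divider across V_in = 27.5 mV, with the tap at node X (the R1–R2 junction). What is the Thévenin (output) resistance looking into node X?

R_th ≈ 2.78 Ω

Looking into X with the source shorted: R_th = R1·R2/(R1+R2) = 3.200 × 21.0/24.20 = 2.777 Ω.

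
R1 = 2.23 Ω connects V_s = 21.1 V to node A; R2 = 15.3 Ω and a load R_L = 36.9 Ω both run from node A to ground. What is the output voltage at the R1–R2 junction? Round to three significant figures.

R2 ‖ R_L = (15.3 × 36.9)/(15.3 + 36.9) = 10.82 Ω.
Voltage divider with the loaded lower leg: V_out = 21.1 × 10.82/(2.23 + 10.82) = 21.1 × 0.8291 = 17.49 V.
(Unloaded it would be 18.4 V; the load pulls it down.)

V_out ≈ 17.5 V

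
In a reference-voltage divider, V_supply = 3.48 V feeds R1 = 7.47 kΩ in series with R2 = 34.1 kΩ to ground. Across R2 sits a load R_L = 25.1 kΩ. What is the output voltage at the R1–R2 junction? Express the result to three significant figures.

R2 ‖ R_L = (34.1 × 25.1)/(34.1 + 25.1) = 14.46 kΩ.
Now apply the divider: V_out = 3.48 × 0.6593 = 2.294 V.

V_out ≈ 2.29 V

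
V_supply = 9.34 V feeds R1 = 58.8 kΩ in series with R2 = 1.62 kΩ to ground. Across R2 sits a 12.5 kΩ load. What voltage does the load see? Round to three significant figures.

First combine the lower leg with the load: R2 ‖ R_L = 1.434 kΩ.
Voltage divider with the loaded lower leg: V_out = 9.34 × 1.434/(58.8 + 1.434) = 9.34 × 0.02381 = 0.2224 V.

V_out ≈ 0.222 V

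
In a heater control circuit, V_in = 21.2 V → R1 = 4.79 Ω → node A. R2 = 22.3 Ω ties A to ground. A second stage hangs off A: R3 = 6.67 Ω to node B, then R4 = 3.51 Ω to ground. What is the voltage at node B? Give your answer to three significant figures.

Node A sees R2 in parallel with the series input of stage 2, R3 + R4 = 10.18 Ω.
Effective lower resistance at A: R2 ‖ 10.18 = 6.989 Ω.
V_A = 21.2 × 6.989/(4.79 + 6.989) = 12.58 V.
Then the unloaded second divider: V_B = V_A × R4/(R3+R4) = 12.58 × 0.3448 = 4.337 V.

V_B ≈ 4.34 V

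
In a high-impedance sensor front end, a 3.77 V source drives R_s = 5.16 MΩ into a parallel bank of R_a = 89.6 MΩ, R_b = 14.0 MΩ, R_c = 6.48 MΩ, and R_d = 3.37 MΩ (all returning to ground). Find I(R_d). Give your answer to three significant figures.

I ≈ 0.298 µA

Parallel bank: R_p = 1/(1/89.6 + 1/14.0 + 1/6.48 + 1/3.37) = 1.874 MΩ.
V_A = 3.77 × 1.874/7.034 = 1.004 V.
I(R_d) = V_A / R_d = 1.004/3.37 = 0.2980 µA.
(Equivalently: I_total = 0.5360 µA, then current-divider fraction G_k/ΣG = 0.5561.)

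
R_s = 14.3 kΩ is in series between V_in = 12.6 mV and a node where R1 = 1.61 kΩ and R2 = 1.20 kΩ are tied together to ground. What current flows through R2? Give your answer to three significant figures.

I ≈ 0.482 µA

Equivalent of the parallel group: R_p = 0.6875 kΩ.
V_A by voltage divider: V_A = 12.6 × 0.6875/(14.3 + 0.6875) = 0.5780 mV.
I(R2) = V_A / R2 = 0.5780/1.20 = 0.4817 µA.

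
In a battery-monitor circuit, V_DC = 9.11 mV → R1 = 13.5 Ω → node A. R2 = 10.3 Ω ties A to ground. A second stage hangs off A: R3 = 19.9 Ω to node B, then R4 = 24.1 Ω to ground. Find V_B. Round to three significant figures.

Node A sees R2 in parallel with the series input of stage 2, R3 + R4 = 44.00 Ω.
Effective lower resistance at A: R2 ‖ 44.00 = 8.346 Ω.
V_A = 9.11 × 8.346/(13.5 + 8.346) = 3.480 mV.
Then the unloaded second divider: V_B = V_A × R4/(R3+R4) = 3.480 × 0.5477 = 1.906 mV.

V_B ≈ 1.91 mV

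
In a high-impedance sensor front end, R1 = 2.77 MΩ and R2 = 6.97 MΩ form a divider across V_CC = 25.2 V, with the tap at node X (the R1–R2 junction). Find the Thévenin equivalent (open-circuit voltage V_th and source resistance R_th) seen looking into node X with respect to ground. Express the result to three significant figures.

V_th is the unloaded tap voltage: V_CC · R2/(R1+R2) = 25.2 × 0.7156 = 18.03 V.
Zeroing V_CC shorts the top of R1 to ground, so R_th = R1 ‖ R2 = 1.982 MΩ.

V_th ≈ 18.0 V, R_th ≈ 1.98 MΩ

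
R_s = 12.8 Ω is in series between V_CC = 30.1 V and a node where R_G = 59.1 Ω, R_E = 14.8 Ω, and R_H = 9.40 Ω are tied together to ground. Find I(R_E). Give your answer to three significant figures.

I ≈ 0.591 A

Equivalent of the parallel group: R_p = 5.239 Ω.
Node voltage V_A = V_CC · R_p/(R_s + R_p) = 30.1 × 0.2904 = 8.742 V.
Branch current I = V_A/R_E = 8.742/14.8 = 0.5907 A.
(Equivalently: I_total = 1.669 A, then current-divider fraction G_k/ΣG = 0.3540.)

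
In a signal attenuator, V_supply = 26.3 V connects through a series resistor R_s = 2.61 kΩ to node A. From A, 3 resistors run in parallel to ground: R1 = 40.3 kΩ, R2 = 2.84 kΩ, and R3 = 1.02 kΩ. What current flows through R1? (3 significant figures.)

Parallel bank: R_p = 1/(1/40.3 + 1/2.84 + 1/1.02) = 0.7367 kΩ.
Node voltage V_A = V_supply · R_p/(R_s + R_p) = 26.3 × 0.2201 = 5.790 V.
I(R1) = V_A / R1 = 5.790/40.3 = 0.1437 mA.
(Check via current divider: I_total = 7.858 mA; share G_k/ΣG = 0.01828 → same result.)

I ≈ 0.144 mA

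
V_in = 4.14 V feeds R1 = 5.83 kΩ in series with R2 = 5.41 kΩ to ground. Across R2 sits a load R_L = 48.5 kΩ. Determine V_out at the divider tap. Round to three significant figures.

R2 ‖ R_L = (5.41 × 48.5)/(5.41 + 48.5) = 4.867 kΩ.
Then V_out = V_in · R2'/(R1 + R2') = 4.14 × 4.867/10.70 = 1.884 V.

V_out ≈ 1.88 V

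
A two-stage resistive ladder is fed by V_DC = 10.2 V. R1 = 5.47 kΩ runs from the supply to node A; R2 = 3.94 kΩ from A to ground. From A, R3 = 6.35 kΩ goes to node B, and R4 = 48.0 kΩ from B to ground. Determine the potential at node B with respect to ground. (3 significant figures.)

Node A sees R2 in parallel with the series input of stage 2, R3 + R4 = 54.35 kΩ.
R2 ‖ (R3+R4) = 3.674 kΩ.
First divider: V_A = V_DC · 3.674/(5.47 + 3.674) = 4.098 V.
V_B = V_A × 0.8832 = 3.619 V.

V_B ≈ 3.62 V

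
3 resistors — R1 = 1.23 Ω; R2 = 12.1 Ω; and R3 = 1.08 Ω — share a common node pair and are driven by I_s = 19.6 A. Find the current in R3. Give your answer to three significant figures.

I ≈ 9.96 A

Conductances: ΣG = 1/1.23 + 1/12.1 + 1/1.08 = 1.822 (1/Ω).
Current divider: I(R3) = I_s · G_k/ΣG = 19.6 × (0.9259/1.822) = 19.6 × 0.5083 = 9.963 A.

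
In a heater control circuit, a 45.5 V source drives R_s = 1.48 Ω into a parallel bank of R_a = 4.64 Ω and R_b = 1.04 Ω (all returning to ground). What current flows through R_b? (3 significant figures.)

Combine the parallel branches: R_p = (1/4.64 + 1/1.04)⁻¹ = 0.8496 Ω.
Node voltage V_A = V_CC · R_p/(R_s + R_p) = 45.5 × 0.3647 = 16.59 V.
I(R_b) = V_A / R_b = 16.59/1.04 = 15.96 A.

I ≈ 16.0 A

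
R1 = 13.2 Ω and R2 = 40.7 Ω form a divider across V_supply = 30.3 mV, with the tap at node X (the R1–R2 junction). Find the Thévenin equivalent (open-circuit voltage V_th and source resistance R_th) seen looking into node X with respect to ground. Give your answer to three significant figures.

V_th is the unloaded tap voltage: V_supply · R2/(R1+R2) = 30.3 × 0.7551 = 22.88 mV.
With V_supply suppressed (replaced by a short), R_th = R1 ‖ R2 = (13.20 × 40.7)/(13.20 + 40.7) = 9.967 Ω.

V_th ≈ 22.9 mV, R_th ≈ 9.97 Ω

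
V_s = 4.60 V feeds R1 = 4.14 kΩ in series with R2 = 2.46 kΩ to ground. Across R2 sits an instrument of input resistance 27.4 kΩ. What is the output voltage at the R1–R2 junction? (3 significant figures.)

V_out ≈ 1.62 V

First combine the lower leg with the load: R2 ‖ R_L = 2.257 kΩ.
Then V_out = V_s · R2'/(R1 + R2') = 4.60 × 2.257/6.397 = 1.623 V.
(Unloaded it would be 1.71 V; the load pulls it down.)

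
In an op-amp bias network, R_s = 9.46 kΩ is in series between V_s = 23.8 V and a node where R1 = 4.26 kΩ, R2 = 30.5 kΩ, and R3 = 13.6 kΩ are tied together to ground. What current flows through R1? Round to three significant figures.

I ≈ 1.32 mA

Equivalent of the parallel group: R_p = 2.932 kΩ.
V_A by voltage divider: V_A = 23.8 × 2.932/(9.46 + 2.932) = 5.631 V.
Branch current I = V_A/R1 = 5.631/4.26 = 1.322 mA.
(Check via current divider: I_total = 1.921 mA; share G_k/ΣG = 0.6883 → same result.)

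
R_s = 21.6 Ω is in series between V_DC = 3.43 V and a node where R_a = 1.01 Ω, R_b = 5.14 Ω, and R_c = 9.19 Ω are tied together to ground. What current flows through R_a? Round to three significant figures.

I ≈ 0.117 A

Combine the parallel branches: R_p = (1/1.01 + 1/5.14 + 1/9.19)⁻¹ = 0.7731 Ω.
Node voltage V_A = V_DC · R_p/(R_s + R_p) = 3.43 × 0.03456 = 0.1185 V.
I(R_a) = V_A / R_a = 0.1185/1.01 = 0.1174 A.
(Equivalently: I_total = 0.1533 A, then current-divider fraction G_k/ΣG = 0.7655.)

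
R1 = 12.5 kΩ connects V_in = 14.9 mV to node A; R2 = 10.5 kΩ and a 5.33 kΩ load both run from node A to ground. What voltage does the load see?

V_out ≈ 3.29 mV

R2 ‖ R_L = (10.5 × 5.33)/(10.5 + 5.33) = 3.535 kΩ.
Then V_out = V_in · R2'/(R1 + R2') = 14.9 × 3.535/16.04 = 3.285 mV.
(Unloaded it would be 6.80 mV; the load pulls it down.)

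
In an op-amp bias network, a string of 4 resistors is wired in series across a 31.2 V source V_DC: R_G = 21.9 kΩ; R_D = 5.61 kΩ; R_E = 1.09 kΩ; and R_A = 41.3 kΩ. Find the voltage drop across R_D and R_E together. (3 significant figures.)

V ≈ 2.99 V

Series total: ΣR = 21.9 + 5.61 + 1.09 + 41.3 = 69.90 kΩ.
R_{R_D..R_E} = 5.61 + 1.09 = 6.700 kΩ.
Voltage divider: V = V_DC · (6.700 / 69.90) = 31.2 × 0.09585 = 2.991 V.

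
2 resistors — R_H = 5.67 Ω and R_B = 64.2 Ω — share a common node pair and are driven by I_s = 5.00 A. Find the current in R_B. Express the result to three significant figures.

I ≈ 0.406 A

With just two branches, the current splits inversely with resistance.
So I = 5.00 × 5.67/69.87 = 0.4058 A.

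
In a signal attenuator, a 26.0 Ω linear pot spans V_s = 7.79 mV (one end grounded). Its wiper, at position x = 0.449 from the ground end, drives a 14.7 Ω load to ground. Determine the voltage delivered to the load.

V_out ≈ 2.43 mV

Lower segment x·R_p = 11.67 Ω; upper segment (1−x)·R_p = 14.33 Ω.
(x·R_p) ‖ R_L = 6.507 Ω.
V_out = 7.79 × 6.507/(14.33 + 6.507) = 2.433 mV.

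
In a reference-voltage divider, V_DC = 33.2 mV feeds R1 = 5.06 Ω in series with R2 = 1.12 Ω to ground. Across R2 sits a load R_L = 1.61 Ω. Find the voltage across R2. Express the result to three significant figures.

First combine the lower leg with the load: R2 ‖ R_L = 0.6605 Ω.
Now apply the divider: V_out = 33.2 × 0.1155 = 3.833 mV.
(Unloaded it would be 6.02 mV; the load pulls it down.)

V_out ≈ 3.83 mV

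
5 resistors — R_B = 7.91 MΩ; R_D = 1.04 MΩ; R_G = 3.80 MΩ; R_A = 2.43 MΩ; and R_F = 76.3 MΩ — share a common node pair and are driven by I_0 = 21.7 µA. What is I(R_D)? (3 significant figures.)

ΣG = 1/7.91 + 1/1.04 + 1/3.80 + 1/2.43 + 1/76.3 = 1.776.
Current divider: I(R_D) = I_0 · G_k/ΣG = 21.7 × (0.9615/1.776) = 21.7 × 0.5415 = 11.75 µA.

I ≈ 11.8 µA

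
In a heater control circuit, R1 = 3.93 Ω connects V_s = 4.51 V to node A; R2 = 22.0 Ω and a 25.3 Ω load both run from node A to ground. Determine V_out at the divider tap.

The load sits in parallel with R2, giving an effective lower resistance R2' = R2·R_L/(R2+R_L) = 11.77 Ω.
Then V_out = V_s · R2'/(R1 + R2') = 4.51 × 11.77/15.70 = 3.381 V.
(Unloaded it would be 3.83 V; the load pulls it down.)

V_out ≈ 3.38 V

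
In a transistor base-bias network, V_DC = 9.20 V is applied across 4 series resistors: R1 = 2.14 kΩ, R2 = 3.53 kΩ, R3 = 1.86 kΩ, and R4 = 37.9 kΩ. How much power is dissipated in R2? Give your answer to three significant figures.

Series current I = V_DC/ΣR = 9.20/45.43 = 0.2025 mA.
P(R2) = I²·R2 = (0.2025)² × 3.53 = 0.1448 mW.

P ≈ 0.145 mW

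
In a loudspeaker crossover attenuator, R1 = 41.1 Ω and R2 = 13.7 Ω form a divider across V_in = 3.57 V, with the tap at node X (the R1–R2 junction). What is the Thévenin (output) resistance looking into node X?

R_th ≈ 10.3 Ω

Looking into X with the source shorted: R_th = R1·R2/(R1+R2) = 41.10 × 13.7/54.80 = 10.27 Ω.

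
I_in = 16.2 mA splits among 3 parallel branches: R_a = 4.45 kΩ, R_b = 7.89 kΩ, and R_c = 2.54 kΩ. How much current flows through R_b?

I ≈ 2.76 mA

Total conductance ΣG = 1/4.45 + 1/7.89 + 1/2.54 = 0.7452 (units of 1/kΩ).
R_b takes the fraction G_k/ΣG = 0.1267/0.7452 = 0.1701, so I = 16.2 × 0.1701 = 2.755 mA.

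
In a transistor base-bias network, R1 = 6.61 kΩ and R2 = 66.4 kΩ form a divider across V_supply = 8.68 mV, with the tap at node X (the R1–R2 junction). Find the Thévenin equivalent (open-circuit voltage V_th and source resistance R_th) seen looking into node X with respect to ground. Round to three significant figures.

V_th is the unloaded tap voltage: V_supply · R2/(R1+R2) = 8.68 × 0.9095 = 7.894 mV.
Zeroing V_supply shorts the top of R1 to ground, so R_th = R1 ‖ R2 = 6.012 kΩ.

V_th ≈ 7.89 mV, R_th ≈ 6.01 kΩ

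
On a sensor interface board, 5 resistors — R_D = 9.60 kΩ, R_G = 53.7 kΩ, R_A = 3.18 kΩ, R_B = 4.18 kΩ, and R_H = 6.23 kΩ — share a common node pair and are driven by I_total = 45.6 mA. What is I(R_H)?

I ≈ 8.74 mA

Total conductance ΣG = 1/9.60 + 1/53.7 + 1/3.18 + 1/4.18 + 1/6.23 = 0.8370 (units of 1/kΩ).
R_H takes the fraction G_k/ΣG = 0.1605/0.8370 = 0.1918, so I = 45.6 × 0.1918 = 8.745 mA.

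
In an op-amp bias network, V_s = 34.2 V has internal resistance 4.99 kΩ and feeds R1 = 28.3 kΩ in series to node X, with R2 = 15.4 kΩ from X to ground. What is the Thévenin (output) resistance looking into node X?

R1' = 4.99 + 28.3 = 33.29 kΩ (source resistance + R1).
Zeroing V_s shorts the top of R1' to ground, so R_th = R1' ‖ R2 = 10.53 kΩ.

R_th ≈ 10.5 kΩ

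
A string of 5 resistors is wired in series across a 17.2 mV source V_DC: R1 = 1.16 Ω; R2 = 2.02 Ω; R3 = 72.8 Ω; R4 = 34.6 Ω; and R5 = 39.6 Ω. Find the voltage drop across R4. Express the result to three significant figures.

V ≈ 3.96 mV

ΣR = 1.16 + 2.02 + 72.8 + 34.6 + 39.6 = 150.2 Ω.
By the voltage-divider rule, V = 17.2 × 34.60/150.2 = 3.963 mV.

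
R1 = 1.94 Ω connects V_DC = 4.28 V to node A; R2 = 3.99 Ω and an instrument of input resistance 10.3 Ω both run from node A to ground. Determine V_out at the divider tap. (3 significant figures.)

The load sits in parallel with R2, giving an effective lower resistance R2' = R2·R_L/(R2+R_L) = 2.876 Ω.
Then V_out = V_DC · R2'/(R1 + R2') = 4.28 × 2.876/4.816 = 2.556 V.
(Unloaded it would be 2.88 V; the load pulls it down.)

V_out ≈ 2.56 V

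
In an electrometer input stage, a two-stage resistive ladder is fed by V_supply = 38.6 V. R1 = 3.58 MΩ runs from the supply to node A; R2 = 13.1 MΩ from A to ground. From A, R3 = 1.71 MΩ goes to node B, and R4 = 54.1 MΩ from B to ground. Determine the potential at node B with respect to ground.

Node A sees R2 in parallel with the series input of stage 2, R3 + R4 = 55.81 MΩ.
Effective lower resistance at A: R2 ‖ 55.81 = 10.61 MΩ.
So V_A = 38.6 × 0.7477 = 28.86 V.
V_B = V_A × 0.9694 = 27.98 V.

V_B ≈ 28.0 V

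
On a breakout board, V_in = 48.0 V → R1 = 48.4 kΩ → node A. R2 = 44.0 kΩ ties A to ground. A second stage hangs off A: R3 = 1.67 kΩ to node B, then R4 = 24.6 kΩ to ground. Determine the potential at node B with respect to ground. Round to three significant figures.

The second stage (R3 + R4 = 26.27 kΩ) loads node A in parallel with R2.
R2 ‖ (R3+R4) = 16.45 kΩ.
So V_A = 48.0 × 0.2537 = 12.18 V.
Stage 2 is unloaded, so V_B = V_A · R4/(R3+R4) = 12.18 × 24.6/26.27 = 11.40 V.

V_B ≈ 11.4 V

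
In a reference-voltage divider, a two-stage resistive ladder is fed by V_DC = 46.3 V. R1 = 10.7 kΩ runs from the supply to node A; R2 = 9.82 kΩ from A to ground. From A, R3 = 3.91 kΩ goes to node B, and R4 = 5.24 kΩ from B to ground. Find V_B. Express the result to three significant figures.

Node A sees R2 in parallel with the series input of stage 2, R3 + R4 = 9.150 kΩ.
Effective lower resistance at A: R2 ‖ 9.150 = 4.737 kΩ.
So V_A = 46.3 × 0.3068 = 14.21 V.
V_B = V_A × 0.5727 = 8.136 V.

V_B ≈ 8.14 V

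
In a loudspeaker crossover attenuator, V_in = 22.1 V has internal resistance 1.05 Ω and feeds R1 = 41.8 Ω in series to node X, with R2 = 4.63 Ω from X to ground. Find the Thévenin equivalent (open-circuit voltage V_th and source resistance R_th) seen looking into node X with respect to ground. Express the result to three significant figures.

V_th ≈ 2.16 V, R_th ≈ 4.18 Ω

R1' = 1.05 + 41.8 = 42.85 Ω (source resistance + R1).
V_th is the unloaded tap voltage: V_in · R2/(R1'+R2) = 22.1 × 0.09751 = 2.155 V.
Looking into X with the source shorted: R_th = R1'·R2/(R1'+R2) = 42.85 × 4.63/47.48 = 4.179 Ω.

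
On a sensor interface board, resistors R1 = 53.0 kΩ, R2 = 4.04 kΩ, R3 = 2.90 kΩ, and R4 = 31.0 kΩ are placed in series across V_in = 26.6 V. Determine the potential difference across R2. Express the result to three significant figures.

V ≈ 1.18 V

Total series resistance ΣR = 53.0 + 4.04 + 2.90 + 31.0 = 90.94 kΩ.
Voltage divider: V = V_in · (4.040 / 90.94) = 26.6 × 0.04442 = 1.182 V.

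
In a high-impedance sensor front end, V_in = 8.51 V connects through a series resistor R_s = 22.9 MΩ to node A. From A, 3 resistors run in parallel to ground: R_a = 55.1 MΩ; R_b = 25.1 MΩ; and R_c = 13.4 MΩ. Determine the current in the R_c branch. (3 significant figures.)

I ≈ 0.157 µA

Parallel bank: R_p = 1/(1/55.1 + 1/25.1 + 1/13.4) = 7.541 MΩ.
V_A by voltage divider: V_A = 8.51 × 7.541/(22.9 + 7.541) = 2.108 V.
Branch current I = V_A/R_c = 2.108/13.4 = 0.1573 µA.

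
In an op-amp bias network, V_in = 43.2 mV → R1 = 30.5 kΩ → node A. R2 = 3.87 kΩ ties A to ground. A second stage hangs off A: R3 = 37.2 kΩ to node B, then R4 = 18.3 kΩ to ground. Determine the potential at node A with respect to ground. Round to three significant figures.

Node A sees R2 in parallel with the series input of stage 2, R3 + R4 = 55.50 kΩ.
R2 ‖ (R3+R4) = 3.618 kΩ.
So V_A = 43.2 × 0.1060 = 4.581 mV.

V_A ≈ 4.58 mV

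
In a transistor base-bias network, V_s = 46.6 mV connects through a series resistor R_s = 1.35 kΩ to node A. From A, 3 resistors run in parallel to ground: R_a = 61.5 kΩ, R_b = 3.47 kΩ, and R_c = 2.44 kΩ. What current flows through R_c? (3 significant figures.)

Parallel bank: R_p = 1/(1/61.5 + 1/3.47 + 1/2.44) = 1.400 kΩ.
V_A = 46.6 × 1.400/2.750 = 23.72 mV.
Branch current I = V_A/R_c = 23.72/2.44 = 9.723 µA.
(Check via current divider: I_total = 16.95 µA; share G_k/ΣG = 0.5738 → same result.)

I ≈ 9.72 µA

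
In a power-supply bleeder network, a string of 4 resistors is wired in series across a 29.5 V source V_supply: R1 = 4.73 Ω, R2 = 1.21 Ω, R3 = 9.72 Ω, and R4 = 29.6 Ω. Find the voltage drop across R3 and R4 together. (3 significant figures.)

V ≈ 25.6 V

Total series resistance ΣR = 4.73 + 1.21 + 9.72 + 29.6 = 45.26 Ω.
R_{R3..R4} = 9.72 + 29.6 = 39.32 Ω.
V = V_supply · R/ΣR = 29.5 × 0.8688 = 25.63 V.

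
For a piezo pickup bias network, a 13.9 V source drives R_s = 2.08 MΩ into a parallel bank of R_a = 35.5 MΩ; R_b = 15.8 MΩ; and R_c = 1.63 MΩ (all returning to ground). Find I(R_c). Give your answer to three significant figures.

Parallel bank: R_p = 1/(1/35.5 + 1/15.8 + 1/1.63) = 1.419 MΩ.
V_A = 13.9 × 1.419/3.499 = 5.636 V.
I(R_c) = V_A / R_c = 5.636/1.63 = 3.458 µA.
(Check via current divider: I_total = 3.973 µA; share G_k/ΣG = 0.8703 → same result.)

I ≈ 3.46 µA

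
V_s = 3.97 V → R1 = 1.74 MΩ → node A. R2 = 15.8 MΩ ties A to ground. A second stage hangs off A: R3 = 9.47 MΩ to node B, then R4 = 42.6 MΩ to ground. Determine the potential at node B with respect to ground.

V_B ≈ 2.84 V

Looking into the second stage from A: R3 + R4 = 52.07 MΩ appears in parallel with R2.
Effective lower resistance at A: R2 ‖ 52.07 = 12.12 MΩ.
So V_A = 3.97 × 0.8745 = 3.472 V.
Stage 2 is unloaded, so V_B = V_A · R4/(R3+R4) = 3.472 × 42.6/52.07 = 2.840 V.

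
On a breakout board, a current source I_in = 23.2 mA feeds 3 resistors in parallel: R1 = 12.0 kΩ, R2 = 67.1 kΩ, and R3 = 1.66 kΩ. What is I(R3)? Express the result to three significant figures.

I ≈ 19.9 mA

ΣG = 1/12.0 + 1/67.1 + 1/1.66 = 0.7006.
Current divider: I(R3) = I_in · G_k/ΣG = 23.2 × (0.6024/0.7006) = 23.2 × 0.8598 = 19.95 mA.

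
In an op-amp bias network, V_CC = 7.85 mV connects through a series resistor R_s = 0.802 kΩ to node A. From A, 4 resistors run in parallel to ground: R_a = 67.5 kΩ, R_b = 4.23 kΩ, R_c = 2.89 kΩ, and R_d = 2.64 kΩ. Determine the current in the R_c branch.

I ≈ 1.52 µA

Combine the parallel branches: R_p = (1/67.5 + 1/4.23 + 1/2.89 + 1/2.64)⁻¹ = 1.025 kΩ.
Node voltage V_A = V_CC · R_p/(R_s + R_p) = 7.85 × 0.5609 = 4.403 mV.
I(R_c) = V_A / R_c = 4.403/2.89 = 1.524 µA.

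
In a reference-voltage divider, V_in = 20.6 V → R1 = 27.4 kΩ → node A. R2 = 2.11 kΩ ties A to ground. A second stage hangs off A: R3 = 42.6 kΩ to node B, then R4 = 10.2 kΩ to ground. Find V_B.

V_B ≈ 0.274 V

Node A sees R2 in parallel with the series input of stage 2, R3 + R4 = 52.80 kΩ.
Effective lower resistance at A: R2 ‖ 52.80 = 2.029 kΩ.
V_A = 20.6 × 2.029/(27.4 + 2.029) = 1.420 V.
V_B = V_A × 0.1932 = 0.2744 V.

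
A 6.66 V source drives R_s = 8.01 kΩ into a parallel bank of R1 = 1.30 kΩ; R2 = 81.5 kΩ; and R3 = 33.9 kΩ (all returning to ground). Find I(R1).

Equivalent of the parallel group: R_p = 1.233 kΩ.
V_A = 6.66 × 1.233/9.243 = 0.8885 V.
Branch current I = V_A/R1 = 0.8885/1.30 = 0.6834 mA.

I ≈ 0.683 mA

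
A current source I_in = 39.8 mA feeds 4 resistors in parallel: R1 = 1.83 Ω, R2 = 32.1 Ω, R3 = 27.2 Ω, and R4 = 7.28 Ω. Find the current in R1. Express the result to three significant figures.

Total conductance ΣG = 1/1.83 + 1/32.1 + 1/27.2 + 1/7.28 = 0.7517 (units of 1/Ω).
By the current-divider rule, I = I_in · G_k/ΣG = 39.8 × 0.7269 = 28.93 mA.

I ≈ 28.9 mA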